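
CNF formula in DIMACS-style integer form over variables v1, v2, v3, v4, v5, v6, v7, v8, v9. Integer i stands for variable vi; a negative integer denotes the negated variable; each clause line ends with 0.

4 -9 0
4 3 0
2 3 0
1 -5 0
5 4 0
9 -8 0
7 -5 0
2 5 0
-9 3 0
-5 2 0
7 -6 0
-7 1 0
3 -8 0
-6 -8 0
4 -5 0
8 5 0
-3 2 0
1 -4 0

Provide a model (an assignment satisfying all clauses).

v1=T, v2=T, v3=T, v4=T, v5=T, v6=T, v7=T, v8=F, v9=T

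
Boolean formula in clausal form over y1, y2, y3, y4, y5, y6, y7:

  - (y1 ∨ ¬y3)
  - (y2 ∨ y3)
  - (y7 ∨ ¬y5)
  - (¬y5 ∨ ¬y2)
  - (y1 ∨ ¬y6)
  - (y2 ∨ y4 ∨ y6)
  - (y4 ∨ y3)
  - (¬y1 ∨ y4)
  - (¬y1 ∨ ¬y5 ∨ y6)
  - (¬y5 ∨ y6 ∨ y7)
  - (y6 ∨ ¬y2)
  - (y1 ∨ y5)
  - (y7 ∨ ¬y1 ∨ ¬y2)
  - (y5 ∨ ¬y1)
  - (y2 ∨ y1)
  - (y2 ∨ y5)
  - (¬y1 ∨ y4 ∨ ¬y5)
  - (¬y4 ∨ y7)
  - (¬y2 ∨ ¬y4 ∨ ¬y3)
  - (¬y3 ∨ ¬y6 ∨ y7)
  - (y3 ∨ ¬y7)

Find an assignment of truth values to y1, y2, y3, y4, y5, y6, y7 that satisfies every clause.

y1 = True, y2 = False, y3 = True, y4 = True, y5 = True, y6 = True, y7 = True

Try y1 = True.
  then y4 is forced to True.
  then y5 is forced to True.
  then y7 is forced to True.
  then y2 is forced to False.
  then y3 is forced to True.
  then y6 is forced to True.
Check each clause:
  1. (¬y3 ∨ y1) — y1 is true.
  2. (y3 ∨ y2) — y3 is true.
  3. (¬y5 ∨ y7) — y7 is true.
  4. (¬y2 ∨ ¬y5) — ¬y2 is true.
  5. (¬y6 ∨ y1) — y1 is true.
  6. (y6 ∨ y2 ∨ y4) — y4 is true.
  7. (y4 ∨ y3) — y3 is true.
  8. (¬y1 ∨ y4) — y4 is true.
  9. (y6 ∨ ¬y1 ∨ ¬y5) — y6 is true.
  10. (y7 ∨ ¬y5 ∨ y6) — y6 is true.
  11. (y6 ∨ ¬y2) — ¬y2 is true.
  12. (y1 ∨ y5) — y1 is true.
  13. (¬y2 ∨ ¬y1 ∨ y7) — y7 is true.
  14. (¬y1 ∨ y5) — y5 is true.
  15. (y1 ∨ y2) — y1 is true.
  16. (y5 ∨ y2) — y5 is true.
  17. (¬y1 ∨ ¬y5 ∨ y4) — y4 is true.
  18. (¬y4 ∨ y7) — y7 is true.
  19. (¬y4 ∨ ¬y3 ∨ ¬y2) — ¬y2 is true.
  20. (y7 ∨ ¬y6 ∨ ¬y3) — y7 is true.
  21. (y3 ∨ ¬y7) — y3 is true.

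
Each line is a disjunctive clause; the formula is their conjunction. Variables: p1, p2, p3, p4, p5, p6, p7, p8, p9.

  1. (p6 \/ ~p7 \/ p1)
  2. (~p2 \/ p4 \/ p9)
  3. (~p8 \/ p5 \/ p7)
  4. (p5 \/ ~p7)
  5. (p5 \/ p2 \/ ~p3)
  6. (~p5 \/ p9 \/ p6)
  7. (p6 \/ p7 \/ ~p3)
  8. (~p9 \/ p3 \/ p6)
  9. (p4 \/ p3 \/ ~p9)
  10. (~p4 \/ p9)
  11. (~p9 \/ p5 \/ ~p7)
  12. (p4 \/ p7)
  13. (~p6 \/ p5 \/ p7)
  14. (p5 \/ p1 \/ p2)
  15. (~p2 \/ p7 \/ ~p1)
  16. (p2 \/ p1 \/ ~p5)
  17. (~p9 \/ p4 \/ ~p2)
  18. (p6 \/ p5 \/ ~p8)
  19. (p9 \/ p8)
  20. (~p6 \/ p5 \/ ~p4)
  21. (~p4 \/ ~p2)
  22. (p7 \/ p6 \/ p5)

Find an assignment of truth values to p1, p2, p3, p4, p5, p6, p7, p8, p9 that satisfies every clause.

p1 = True  p2 = False  p3 = True  p4 = False  p5 = True  p6 = False  p7 = True  p8 = False  p9 = True

Branch on p1: take p1 = True.
Try p2 = False.
Branch on p3: take p3 = True.
  then p5 is forced to True.
The remaining clauses are satisfied by p4 = False, p6 = False, p7 = True, p8 = False, p9 = True.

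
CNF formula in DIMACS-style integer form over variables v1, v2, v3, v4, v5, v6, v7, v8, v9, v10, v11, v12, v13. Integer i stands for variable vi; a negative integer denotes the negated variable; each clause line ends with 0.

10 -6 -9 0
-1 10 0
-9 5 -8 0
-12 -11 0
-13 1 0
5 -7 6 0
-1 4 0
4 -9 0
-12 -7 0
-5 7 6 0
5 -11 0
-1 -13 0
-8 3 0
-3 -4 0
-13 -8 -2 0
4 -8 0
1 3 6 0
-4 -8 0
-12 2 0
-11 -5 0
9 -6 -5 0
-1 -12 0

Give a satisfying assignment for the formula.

Pure literal: v8 appears only negated; assign v8 = False.
Pure literal: v10 appears only positively; assign v10 = True.
Branch on v1: take v1 = True.
  then v4 is forced to True.
  then v13 is forced to False.
  then v3 is forced to False.
  then v12 is forced to False.
Try v5 = True.
  then v11 is forced to False.
Branch on v6: take v6 = False.
  then v7 is forced to True.
v2, v9 are now unconstrained; take v2 = False, v9 = False.

v1 = True, v2 = False, v3 = False, v4 = True, v5 = True, v6 = False, v7 = True, v8 = False, v9 = False, v10 = True, v11 = False, v12 = False, v13 = False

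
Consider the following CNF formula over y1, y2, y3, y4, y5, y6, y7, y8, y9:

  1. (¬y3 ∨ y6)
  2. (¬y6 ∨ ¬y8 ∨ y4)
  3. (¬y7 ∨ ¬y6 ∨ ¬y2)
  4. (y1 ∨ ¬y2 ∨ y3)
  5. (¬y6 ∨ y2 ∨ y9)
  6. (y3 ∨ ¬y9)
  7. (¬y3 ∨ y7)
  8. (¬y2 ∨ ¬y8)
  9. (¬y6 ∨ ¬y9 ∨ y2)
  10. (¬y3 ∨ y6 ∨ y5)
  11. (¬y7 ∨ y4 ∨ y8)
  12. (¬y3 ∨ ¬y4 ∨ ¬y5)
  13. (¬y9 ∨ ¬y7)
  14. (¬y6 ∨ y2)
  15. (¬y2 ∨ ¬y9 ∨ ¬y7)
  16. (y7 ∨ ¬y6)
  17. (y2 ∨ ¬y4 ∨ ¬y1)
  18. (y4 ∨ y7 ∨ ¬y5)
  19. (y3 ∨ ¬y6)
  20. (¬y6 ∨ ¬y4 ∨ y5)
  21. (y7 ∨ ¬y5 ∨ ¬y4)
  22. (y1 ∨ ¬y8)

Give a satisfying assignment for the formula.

Try y1 = True.
Try y2 = True.
  then y8 is forced to False.
The remaining clauses are satisfied by y3 = False, y4 = True, y5 = False, y6 = False, y7 = False, y9 = False.

y1=T  y2=T  y3=F  y4=T  y5=F  y6=F  y7=F  y8=F  y9=F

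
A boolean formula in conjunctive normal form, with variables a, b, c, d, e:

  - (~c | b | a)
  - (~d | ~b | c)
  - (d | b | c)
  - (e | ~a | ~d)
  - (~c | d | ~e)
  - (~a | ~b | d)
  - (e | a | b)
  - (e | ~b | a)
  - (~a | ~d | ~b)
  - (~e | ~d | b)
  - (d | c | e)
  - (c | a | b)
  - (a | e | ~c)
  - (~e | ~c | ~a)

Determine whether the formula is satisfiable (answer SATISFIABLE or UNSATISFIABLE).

SATISFIABLE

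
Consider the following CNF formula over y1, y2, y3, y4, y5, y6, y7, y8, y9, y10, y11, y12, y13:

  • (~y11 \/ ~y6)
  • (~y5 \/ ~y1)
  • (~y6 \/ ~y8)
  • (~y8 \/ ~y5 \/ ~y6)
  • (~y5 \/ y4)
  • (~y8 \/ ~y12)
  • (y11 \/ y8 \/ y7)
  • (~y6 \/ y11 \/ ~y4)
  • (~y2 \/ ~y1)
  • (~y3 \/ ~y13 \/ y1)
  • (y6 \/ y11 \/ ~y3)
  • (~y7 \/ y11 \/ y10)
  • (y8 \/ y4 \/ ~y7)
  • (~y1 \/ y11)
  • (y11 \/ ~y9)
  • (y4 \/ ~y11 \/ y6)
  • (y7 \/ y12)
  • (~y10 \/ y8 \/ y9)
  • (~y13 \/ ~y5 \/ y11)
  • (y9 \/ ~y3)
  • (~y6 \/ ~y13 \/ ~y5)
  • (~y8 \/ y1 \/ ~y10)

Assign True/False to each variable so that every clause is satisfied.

y1=0, y2=0, y3=0, y4=1, y5=0, y6=0, y7=1, y8=1, y9=1, y10=0, y11=1, y12=0, y13=1

Pure literal: y2 appears only negated; assign y2 = False.
y3 occurs only negated in the remaining clauses — set y3 = False.
Try y1 = False.
Branch on y4: take y4 = True.
For the remaining variables, y5 = False, y6 = False, y7 = True, y8 = True, y9 = True, y10 = False, y11 = True, y12 = False, y13 = True works.
Check each clause:
  1. (~y6 \/ ~y11) — ~y6 is true.
  2. (~y1 \/ ~y5) — ~y5 is true.
  3. (~y8 \/ ~y6) — ~y6 is true.
  4. (~y6 \/ ~y8 \/ ~y5) — ~y6 is true.
  5. (y4 \/ ~y5) — ~y5 is true.
  6. (~y8 \/ ~y12) — ~y12 is true.
  7. (y11 \/ y7 \/ y8) — y8 is true.
  8. (y11 \/ ~y4 \/ ~y6) — ~y6 is true.
  9. (~y1 \/ ~y2) — ~y1 is true.
  10. (~y3 \/ y1 \/ ~y13) — ~y3 is true.
  11. (y11 \/ ~y3 \/ y6) — y11 is true.
  12. (~y7 \/ y10 \/ y11) — y11 is true.
  13. (~y7 \/ y8 \/ y4) — y8 is true.
  14. (~y1 \/ y11) — y11 is true.
  15. (~y9 \/ y11) — y11 is true.
  16. (~y11 \/ y6 \/ y4) — y4 is true.
  17. (y12 \/ y7) — y7 is true.
  18. (y8 \/ ~y10 \/ y9) — y8 is true.
  19. (y11 \/ ~y5 \/ ~y13) — y11 is true.
  20. (~y3 \/ y9) — y9 is true.
  21. (~y13 \/ ~y6 \/ ~y5) — ~y6 is true.
  22. (~y10 \/ y1 \/ ~y8) — ~y10 is true.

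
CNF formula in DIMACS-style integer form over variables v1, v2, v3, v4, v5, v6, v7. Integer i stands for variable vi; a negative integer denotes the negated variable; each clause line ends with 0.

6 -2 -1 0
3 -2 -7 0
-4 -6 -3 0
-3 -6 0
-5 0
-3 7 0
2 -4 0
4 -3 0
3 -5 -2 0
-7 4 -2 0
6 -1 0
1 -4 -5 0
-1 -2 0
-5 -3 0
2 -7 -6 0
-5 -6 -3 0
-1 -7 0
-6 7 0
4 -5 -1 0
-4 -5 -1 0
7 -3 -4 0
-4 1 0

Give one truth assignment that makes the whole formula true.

v1=F, v2=F, v3=F, v4=F, v5=F, v6=F, v7=T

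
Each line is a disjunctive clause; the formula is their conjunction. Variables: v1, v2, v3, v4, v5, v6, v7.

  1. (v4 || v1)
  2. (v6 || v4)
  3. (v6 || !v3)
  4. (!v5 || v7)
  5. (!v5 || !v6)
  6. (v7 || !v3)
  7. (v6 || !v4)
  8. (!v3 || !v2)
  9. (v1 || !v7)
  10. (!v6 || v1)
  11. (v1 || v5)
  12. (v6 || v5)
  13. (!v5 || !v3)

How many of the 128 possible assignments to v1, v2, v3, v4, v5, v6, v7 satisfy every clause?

Split on v6, then v5.
  v6=1, v5=1: a clause becomes empty — 0.
  v6=1, v5=0: v4 free; 5 ways for (v1,v2,v3,v7) × 2^1 = 10.
  v6=0, v5=1: a clause becomes empty — 0.
  v6=0, v5=0: a clause becomes empty — 0.
Total: 0 + 10 + 0 + 0 = 10.

10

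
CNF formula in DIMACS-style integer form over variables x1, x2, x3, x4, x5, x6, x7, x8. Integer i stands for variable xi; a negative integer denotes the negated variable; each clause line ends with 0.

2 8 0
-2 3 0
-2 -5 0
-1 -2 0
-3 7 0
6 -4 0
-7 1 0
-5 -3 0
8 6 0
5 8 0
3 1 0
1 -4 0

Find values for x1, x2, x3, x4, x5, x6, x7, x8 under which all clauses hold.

x4 occurs only negated in the remaining clauses — set x4 = False.
Pure literal: x8 appears only positively; assign x8 = True.
Try x1 = True.
  then x2 is forced to False.
The remaining clauses are satisfied by x3 = False, x5 = False, x6 = False, x7 = True.

x1=True, x2=False, x3=False, x4=False, x5=False, x6=False, x7=True, x8=True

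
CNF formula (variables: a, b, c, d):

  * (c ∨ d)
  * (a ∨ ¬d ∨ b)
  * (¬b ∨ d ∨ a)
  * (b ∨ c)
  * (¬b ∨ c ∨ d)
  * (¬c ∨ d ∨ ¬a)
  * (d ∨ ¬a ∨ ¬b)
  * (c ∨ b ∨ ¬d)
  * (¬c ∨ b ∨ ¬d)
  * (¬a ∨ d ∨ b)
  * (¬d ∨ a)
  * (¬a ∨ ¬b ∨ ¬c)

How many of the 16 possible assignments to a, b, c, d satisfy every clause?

2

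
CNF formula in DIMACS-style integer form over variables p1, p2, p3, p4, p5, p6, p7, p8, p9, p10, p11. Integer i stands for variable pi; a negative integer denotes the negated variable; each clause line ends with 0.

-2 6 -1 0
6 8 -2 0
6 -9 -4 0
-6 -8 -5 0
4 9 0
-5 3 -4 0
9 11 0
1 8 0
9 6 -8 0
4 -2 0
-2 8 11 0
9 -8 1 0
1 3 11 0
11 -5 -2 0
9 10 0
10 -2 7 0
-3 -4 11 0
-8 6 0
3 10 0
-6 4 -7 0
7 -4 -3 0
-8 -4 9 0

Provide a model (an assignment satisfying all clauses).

p1 = 0, p2 = 0, p3 = 1, p4 = 0, p5 = 0, p6 = 1, p7 = 0, p8 = 1, p9 = 1, p10 = 0, p11 = 1

Pure literal: p2 appears only negated; assign p2 = False.
p5 occurs only negated in the remaining clauses — set p5 = False.
Try p1 = False.
  then p8 is forced to True.
  then p9 is forced to True.
  then p6 is forced to True.
The remaining clauses are satisfied by p3 = True, p4 = False, p7 = False, p10 = False, p11 = True.
Every clause has at least one true literal under this assignment.
Check each clause:
  1. (NOT p1 OR p6 OR NOT p2) — NOT p2 is true.
  2. (p6 OR p8 OR NOT p2) — p8 is true.
  3. (NOT p9 OR p6 OR NOT p4) — NOT p4 is true.
  4. (NOT p8 OR NOT p6 OR NOT p5) — NOT p5 is true.
  5. (p9 OR p4) — p9 is true.
  6. (p3 OR NOT p4 OR NOT p5) — p3 is true.
  7. (p9 OR p11) — p9 is true.
  8. (p8 OR p1) — p8 is true.
  9. (NOT p8 OR p6 OR p9) — p9 is true.
  10. (p4 OR NOT p2) — NOT p2 is true.
  11. (NOT p2 OR p8 OR p11) — p8 is true.
  12. (p9 OR p1 OR NOT p8) — p9 is true.
  13. (p1 OR p11 OR p3) — p3 is true.
  14. (p11 OR NOT p2 OR NOT p5) — p11 is true.
  15. (p10 OR p9) — p9 is true.
  16. (p10 OR NOT p2 OR p7) — NOT p2 is true.
  17. (NOT p3 OR NOT p4 OR p11) — p11 is true.
  18. (NOT p8 OR p6) — p6 is true.
  19. (p10 OR p3) — p3 is true.
  20. (NOT p7 OR p4 OR NOT p6) — NOT p7 is true.
  21. (p7 OR NOT p4 OR NOT p3) — NOT p4 is true.
  22. (NOT p8 OR p9 OR NOT p4) — p9 is true.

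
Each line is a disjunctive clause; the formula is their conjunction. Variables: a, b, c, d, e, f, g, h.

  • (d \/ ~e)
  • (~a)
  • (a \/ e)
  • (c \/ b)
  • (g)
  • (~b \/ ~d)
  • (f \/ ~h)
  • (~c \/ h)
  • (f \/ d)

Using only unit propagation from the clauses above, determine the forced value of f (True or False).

True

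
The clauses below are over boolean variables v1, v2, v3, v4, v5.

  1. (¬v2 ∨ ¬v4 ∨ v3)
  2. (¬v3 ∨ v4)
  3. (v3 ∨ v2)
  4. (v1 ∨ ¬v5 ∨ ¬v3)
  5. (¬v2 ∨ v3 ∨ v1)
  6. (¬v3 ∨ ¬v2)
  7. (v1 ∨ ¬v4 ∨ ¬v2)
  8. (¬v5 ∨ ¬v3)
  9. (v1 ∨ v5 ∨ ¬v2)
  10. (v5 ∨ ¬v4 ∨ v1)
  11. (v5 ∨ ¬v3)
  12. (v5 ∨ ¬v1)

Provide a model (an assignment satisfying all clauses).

v1=True  v2=True  v3=False  v4=False  v5=True

Set v1 = True and propagate.
  then v5 is forced to True.
  then v3 is forced to False.
  then v2 is forced to True.
  then v4 is forced to False.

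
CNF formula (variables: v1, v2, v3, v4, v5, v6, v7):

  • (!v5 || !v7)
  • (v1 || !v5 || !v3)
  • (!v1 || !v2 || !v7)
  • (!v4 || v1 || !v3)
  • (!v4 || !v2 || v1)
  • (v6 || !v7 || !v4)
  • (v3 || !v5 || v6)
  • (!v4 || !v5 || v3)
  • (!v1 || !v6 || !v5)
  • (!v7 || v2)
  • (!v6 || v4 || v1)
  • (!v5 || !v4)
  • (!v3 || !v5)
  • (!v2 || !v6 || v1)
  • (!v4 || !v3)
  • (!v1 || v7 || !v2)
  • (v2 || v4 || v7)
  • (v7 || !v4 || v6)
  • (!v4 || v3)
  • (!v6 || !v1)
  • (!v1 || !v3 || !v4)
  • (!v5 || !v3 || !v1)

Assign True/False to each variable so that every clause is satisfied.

v1 = F, v2 = T, v3 = T, v4 = F, v5 = F, v6 = F, v7 = T

Pure literal: v5 appears only negated; assign v5 = False.
Branch on v1: take v1 = False.
Try v2 = True.
  then v4 is forced to False.
  then v6 is forced to False.
v3, v7 are now unconstrained; take v3 = True, v7 = True.
Check each clause:
  1. (!v5 || !v7) — !v5 is true.
  2. (!v5 || v1 || !v3) — !v5 is true.
  3. (!v7 || !v1 || !v2) — !v1 is true.
  4. (!v4 || !v3 || v1) — !v4 is true.
  5. (!v4 || v1 || !v2) — !v4 is true.
  6. (v6 || !v4 || !v7) — !v4 is true.
  7. (v6 || v3 || !v5) — v3 is true.
  8. (!v5 || v3 || !v4) — v3 is true.
  9. (!v6 || !v5 || !v1) — !v6 is true.
  10. (v2 || !v7) — v2 is true.
  11. (!v6 || v1 || v4) — !v6 is true.
  12. (!v4 || !v5) — !v5 is true.
  13. (!v5 || !v3) — !v5 is true.
  14. (v1 || !v2 || !v6) — !v6 is true.
  15. (!v4 || !v3) — !v4 is true.
  16. (!v2 || v7 || !v1) — v7 is true.
  17. (v7 || v4 || v2) — v2 is true.
  18. (v6 || v7 || !v4) — !v4 is true.
  19. (v3 || !v4) — v3 is true.
  20. (!v6 || !v1) — !v6 is true.
  21. (!v3 || !v4 || !v1) — !v4 is true.
  22. (!v5 || !v1 || !v3) — !v5 is true.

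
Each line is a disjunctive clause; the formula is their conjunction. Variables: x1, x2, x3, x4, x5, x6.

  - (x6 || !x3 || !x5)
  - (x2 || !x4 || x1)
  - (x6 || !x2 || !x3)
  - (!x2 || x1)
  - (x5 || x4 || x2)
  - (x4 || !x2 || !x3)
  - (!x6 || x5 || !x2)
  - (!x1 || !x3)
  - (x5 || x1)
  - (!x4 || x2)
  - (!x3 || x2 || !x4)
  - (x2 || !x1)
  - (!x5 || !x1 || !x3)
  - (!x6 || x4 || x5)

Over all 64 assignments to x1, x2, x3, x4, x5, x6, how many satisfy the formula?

Case analysis on x2 and x1:
  x2=T, x1=T: x4 free; 3 ways for (x3,x5,x6) × 2^1 = 6.
  x2=T, x1=F: a clause becomes empty — 0.
  x2=F, x1=T: a clause becomes empty — 0.
  x2=F, x1=F: remaining (x3,x4,x5,x6) ∈ {(F,F,T,F); (F,F,T,T); (T,F,T,T)} — 3.
Total: 6 + 0 + 0 + 3 = 9.

9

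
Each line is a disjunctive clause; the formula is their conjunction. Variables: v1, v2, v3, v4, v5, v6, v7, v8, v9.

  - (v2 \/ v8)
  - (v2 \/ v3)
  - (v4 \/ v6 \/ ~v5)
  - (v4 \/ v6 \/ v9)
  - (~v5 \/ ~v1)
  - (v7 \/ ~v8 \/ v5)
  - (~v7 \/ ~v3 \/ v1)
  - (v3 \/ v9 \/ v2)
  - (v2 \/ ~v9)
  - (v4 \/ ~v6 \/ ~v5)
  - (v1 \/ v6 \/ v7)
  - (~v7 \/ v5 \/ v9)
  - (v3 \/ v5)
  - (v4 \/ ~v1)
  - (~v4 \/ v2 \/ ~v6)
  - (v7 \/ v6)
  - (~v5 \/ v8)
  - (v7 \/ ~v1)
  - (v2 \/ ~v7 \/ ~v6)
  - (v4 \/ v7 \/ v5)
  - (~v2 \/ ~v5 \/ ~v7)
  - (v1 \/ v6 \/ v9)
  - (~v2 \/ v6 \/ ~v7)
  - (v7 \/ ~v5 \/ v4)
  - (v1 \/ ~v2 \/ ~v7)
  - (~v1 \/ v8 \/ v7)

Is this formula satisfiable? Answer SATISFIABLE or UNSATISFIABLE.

Set v1 = True and propagate.
  then v5 is forced to False.
  then v3 is forced to True.
  then v4 is forced to True.
  then v7 is forced to True.
  then v9 is forced to True.
  then v2 is forced to True.
  then v6 is forced to True.
v8 is now unconstrained; take v8 = True.
Every clause has at least one true literal under this assignment.
So v1 = T  v2 = T  v3 = T  v4 = T  v5 = F  v6 = T  v7 = T  v8 = T  v9 = T is a satisfying assignment.

SATISFIABLE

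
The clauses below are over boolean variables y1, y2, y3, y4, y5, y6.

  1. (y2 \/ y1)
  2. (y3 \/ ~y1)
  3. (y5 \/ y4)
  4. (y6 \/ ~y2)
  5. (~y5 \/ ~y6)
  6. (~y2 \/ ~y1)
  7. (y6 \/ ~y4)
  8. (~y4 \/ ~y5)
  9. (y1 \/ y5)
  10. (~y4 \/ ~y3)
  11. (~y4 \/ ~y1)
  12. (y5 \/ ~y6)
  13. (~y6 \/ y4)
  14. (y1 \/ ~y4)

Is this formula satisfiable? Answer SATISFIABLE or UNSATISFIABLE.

SATISFIABLE

Set y1 = True and propagate.
  then y3 is forced to True.
  then y2 is forced to False.
  then y4 is forced to False.
  then y5 is forced to True.
  then y6 is forced to False.
Every clause has at least one true literal under this assignment.
So y1=T, y2=F, y3=T, y4=F, y5=T, y6=F is a satisfying assignment.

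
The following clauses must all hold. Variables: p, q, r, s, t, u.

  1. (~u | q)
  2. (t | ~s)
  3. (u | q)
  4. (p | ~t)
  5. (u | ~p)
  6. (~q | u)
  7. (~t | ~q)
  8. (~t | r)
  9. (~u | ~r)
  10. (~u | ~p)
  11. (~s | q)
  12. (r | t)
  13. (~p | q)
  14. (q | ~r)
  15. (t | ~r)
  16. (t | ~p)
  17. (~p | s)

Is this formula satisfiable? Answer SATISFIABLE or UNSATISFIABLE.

UNSATISFIABLE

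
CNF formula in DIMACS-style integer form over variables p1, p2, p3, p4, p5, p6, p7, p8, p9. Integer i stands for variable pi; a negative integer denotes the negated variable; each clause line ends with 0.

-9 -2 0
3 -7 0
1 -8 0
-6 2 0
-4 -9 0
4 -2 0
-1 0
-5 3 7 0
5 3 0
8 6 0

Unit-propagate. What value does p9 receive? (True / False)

False

(~p1) stands alone — p1 = False.
From (p1 \/ ~p8) and p1 = False: p8 = False.
In (p6 \/ p8), p8 is now false; p6 must hold, so p6 = True.
From (p2 \/ ~p6) and p6 = True: p2 = True.
(~p2 \/ ~p9): since p2 = True, the clause reduces to (~p9). p9 = False.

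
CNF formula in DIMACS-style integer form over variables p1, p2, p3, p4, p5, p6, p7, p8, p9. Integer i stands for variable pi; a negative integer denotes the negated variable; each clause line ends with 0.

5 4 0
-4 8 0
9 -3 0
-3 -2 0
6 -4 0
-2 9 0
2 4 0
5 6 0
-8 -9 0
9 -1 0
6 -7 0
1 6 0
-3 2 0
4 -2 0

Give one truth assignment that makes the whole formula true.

p1=F  p2=F  p3=F  p4=T  p5=T  p6=T  p7=T  p8=T  p9=F

Check each clause:
  1. (p5 | p4) — p4 is true.
  2. (p8 | ~p4) — p8 is true.
  3. (p9 | ~p3) — ~p3 is true.
  4. (~p2 | ~p3) — ~p3 is true.
  5. (p6 | ~p4) — p6 is true.
  6. (p9 | ~p2) — ~p2 is true.
  7. (p2 | p4) — p4 is true.
  8. (p6 | p5) — p5 is true.
  9. (~p8 | ~p9) — ~p9 is true.
  10. (~p1 | p9) — ~p1 is true.
  11. (~p7 | p6) — p6 is true.
  12. (p6 | p1) — p6 is true.
  13. (p2 | ~p3) — ~p3 is true.
  14. (~p2 | p4) — p4 is true.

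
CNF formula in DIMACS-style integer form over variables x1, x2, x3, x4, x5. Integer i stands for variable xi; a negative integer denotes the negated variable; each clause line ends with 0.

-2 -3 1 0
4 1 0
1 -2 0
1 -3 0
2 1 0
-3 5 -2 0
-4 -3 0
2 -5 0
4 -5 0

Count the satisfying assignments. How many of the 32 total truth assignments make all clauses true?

The models are:
  x1=T x2=F x3=F x4=F x5=F
  x1=T x2=F x3=F x4=T x5=F
  x1=T x2=F x3=T x4=F x5=F
  x1=T x2=T x3=F x4=F x5=F
  x1=T x2=T x3=F x4=T x5=F
  x1=T x2=T x3=F x4=T x5=T
That's 6 in total.

6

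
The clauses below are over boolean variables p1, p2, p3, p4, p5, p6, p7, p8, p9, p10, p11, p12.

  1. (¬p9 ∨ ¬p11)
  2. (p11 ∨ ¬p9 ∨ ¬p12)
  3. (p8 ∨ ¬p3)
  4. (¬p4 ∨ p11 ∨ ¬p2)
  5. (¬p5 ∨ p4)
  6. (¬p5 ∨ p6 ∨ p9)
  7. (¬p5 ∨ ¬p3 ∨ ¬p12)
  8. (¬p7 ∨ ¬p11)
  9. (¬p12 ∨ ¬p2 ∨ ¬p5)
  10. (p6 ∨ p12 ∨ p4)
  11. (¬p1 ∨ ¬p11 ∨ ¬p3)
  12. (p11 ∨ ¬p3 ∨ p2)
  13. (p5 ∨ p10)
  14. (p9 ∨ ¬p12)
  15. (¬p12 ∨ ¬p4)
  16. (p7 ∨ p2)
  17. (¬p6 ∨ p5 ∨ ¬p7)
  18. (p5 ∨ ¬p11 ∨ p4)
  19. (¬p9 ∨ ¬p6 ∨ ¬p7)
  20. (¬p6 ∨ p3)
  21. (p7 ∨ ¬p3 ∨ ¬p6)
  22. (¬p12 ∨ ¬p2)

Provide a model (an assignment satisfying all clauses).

p1=1, p2=0, p3=0, p4=1, p5=1, p6=0, p7=1, p8=0, p9=1, p10=1, p11=0, p12=0

Check each clause:
  1. (¬p9 ∨ ¬p11) — ¬p11 is true.
  2. (¬p12 ∨ p11 ∨ ¬p9) — ¬p12 is true.
  3. (¬p3 ∨ p8) — ¬p3 is true.
  4. (p11 ∨ ¬p4 ∨ ¬p2) — ¬p2 is true.
  5. (p4 ∨ ¬p5) — p4 is true.
  6. (p6 ∨ p9 ∨ ¬p5) — p9 is true.
  7. (¬p5 ∨ ¬p3 ∨ ¬p12) — ¬p12 is true.
  8. (¬p7 ∨ ¬p11) — ¬p11 is true.
  9. (¬p5 ∨ ¬p2 ∨ ¬p12) — ¬p12 is true.
  10. (p12 ∨ p4 ∨ p6) — p4 is true.
  11. (¬p11 ∨ ¬p1 ∨ ¬p3) — ¬p3 is true.
  12. (p2 ∨ p11 ∨ ¬p3) — ¬p3 is true.
  13. (p5 ∨ p10) — p10 is true.
  14. (¬p12 ∨ p9) — p9 is true.
  15. (¬p4 ∨ ¬p12) — ¬p12 is true.
  16. (p2 ∨ p7) — p7 is true.
  17. (¬p6 ∨ ¬p7 ∨ p5) — ¬p6 is true.
  18. (p4 ∨ ¬p11 ∨ p5) — p5 is true.
  19. (¬p6 ∨ ¬p9 ∨ ¬p7) — ¬p6 is true.
  20. (¬p6 ∨ p3) — ¬p6 is true.
  21. (p7 ∨ ¬p3 ∨ ¬p6) — ¬p6 is true.
  22. (¬p2 ∨ ¬p12) — ¬p12 is true.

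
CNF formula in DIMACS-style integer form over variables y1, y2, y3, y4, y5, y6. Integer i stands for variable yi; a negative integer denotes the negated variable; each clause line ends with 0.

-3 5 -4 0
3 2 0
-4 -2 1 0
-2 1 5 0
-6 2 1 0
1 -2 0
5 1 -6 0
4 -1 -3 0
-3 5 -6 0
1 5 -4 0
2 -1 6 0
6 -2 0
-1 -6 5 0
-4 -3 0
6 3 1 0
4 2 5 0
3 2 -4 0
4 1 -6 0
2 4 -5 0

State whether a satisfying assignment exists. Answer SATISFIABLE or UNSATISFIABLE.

SATISFIABLE

Branch on y1: take y1 = True.
The remaining clauses are satisfied by y2 = True, y3 = False, y4 = False, y5 = True, y6 = True.
So y1=T  y2=T  y3=F  y4=F  y5=T  y6=T is a satisfying assignment.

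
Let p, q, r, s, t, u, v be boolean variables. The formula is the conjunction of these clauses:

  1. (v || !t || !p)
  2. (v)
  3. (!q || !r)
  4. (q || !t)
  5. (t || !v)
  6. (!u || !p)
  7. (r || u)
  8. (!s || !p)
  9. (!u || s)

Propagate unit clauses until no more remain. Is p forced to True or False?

Unit clause (v) sets v = True.
(t || !v): since v = True, the clause reduces to (t). t = True.
(q || !t): since t = True, the clause reduces to (q). q = True.
(!q || !r): since q = True, the clause reduces to (!r). r = False.
(u || r) with r = False leaves only u, so u = True.
(!p || !u) with u = True leaves only !p, so p = False.

False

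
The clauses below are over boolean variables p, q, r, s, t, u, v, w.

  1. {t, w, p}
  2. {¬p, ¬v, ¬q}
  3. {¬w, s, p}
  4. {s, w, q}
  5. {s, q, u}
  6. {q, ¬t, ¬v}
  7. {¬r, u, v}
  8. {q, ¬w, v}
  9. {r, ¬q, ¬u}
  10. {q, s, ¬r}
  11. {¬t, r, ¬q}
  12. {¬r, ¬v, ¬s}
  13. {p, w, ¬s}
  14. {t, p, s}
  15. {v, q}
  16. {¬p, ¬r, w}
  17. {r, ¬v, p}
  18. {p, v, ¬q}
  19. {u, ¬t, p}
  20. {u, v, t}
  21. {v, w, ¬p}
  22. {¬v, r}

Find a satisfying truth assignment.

p=False, q=True, r=True, s=False, t=True, u=True, v=True, w=False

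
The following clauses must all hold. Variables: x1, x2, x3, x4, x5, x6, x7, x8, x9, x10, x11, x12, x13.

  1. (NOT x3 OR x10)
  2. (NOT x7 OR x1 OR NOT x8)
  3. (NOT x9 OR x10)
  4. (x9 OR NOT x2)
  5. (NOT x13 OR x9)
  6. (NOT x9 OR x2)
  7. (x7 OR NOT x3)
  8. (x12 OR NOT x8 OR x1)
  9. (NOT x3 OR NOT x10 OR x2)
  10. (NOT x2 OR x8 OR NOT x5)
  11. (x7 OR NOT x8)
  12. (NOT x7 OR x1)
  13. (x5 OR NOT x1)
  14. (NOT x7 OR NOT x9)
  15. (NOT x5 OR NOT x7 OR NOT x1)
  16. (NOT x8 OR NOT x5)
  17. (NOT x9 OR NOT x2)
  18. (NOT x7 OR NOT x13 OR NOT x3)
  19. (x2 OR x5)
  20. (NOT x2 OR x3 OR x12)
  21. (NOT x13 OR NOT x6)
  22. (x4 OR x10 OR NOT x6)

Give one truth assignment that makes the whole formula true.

x1=False, x2=False, x3=False, x4=False, x5=True, x6=True, x7=False, x8=False, x9=False, x10=True, x11=False, x12=False, x13=False

Pure literal: x13 appears only negated; assign x13 = False.
Set x1 = False and propagate.
  then x7 is forced to False.
  then x3 is forced to False.
  then x8 is forced to False.
Branch on x2: take x2 = False.
  then x9 is forced to False.
  then x5 is forced to True.
The remaining clauses are satisfied by x4 = False, x6 = True, x10 = True, x11 = False, x12 = False.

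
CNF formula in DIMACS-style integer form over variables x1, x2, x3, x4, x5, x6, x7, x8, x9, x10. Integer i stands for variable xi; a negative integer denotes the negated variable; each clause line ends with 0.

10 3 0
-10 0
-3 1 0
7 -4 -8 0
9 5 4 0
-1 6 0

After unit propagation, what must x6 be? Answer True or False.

(~x10) stands alone — x10 = False.
From (x3 | x10) and x10 = False: x3 = True.
(~x3 | x1): since x3 = True, the clause reduces to (x1). x1 = True.
(~x1 | x6) with x1 = True leaves only x6, so x6 = True.

True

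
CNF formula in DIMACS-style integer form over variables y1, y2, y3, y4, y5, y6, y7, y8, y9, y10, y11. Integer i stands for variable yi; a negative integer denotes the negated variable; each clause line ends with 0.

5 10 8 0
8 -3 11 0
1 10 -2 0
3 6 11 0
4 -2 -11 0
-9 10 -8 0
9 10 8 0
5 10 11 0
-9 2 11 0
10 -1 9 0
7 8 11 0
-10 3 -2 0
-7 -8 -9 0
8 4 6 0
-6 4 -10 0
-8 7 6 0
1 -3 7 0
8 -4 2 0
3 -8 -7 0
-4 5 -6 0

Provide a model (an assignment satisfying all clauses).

Pure literal: y5 appears only positively; assign y5 = True.
Branch on y1: take y1 = True.
Branch on y2: take y2 = True.
For the remaining variables, y3 = True, y4 = True, y6 = True, y7 = True, y8 = True, y9 = False, y10 = True, y11 = False works.

y1 = 1, y2 = 1, y3 = 1, y4 = 1, y5 = 1, y6 = 1, y7 = 1, y8 = 1, y9 = 0, y10 = 1, y11 = 0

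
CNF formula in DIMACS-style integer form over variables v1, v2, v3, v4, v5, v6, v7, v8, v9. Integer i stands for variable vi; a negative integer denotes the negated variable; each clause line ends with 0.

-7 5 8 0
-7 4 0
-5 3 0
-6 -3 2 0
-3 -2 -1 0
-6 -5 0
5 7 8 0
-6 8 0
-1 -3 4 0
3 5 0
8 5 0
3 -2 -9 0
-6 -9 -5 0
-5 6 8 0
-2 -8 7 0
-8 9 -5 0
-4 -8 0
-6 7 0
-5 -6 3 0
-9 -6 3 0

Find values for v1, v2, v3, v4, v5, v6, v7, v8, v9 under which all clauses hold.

v1 occurs only negated in the remaining clauses — set v1 = False.
Set v2 = False and propagate.
Try v3 = True.
  then v6 is forced to False.
Branch on v4: take v4 = False.
  then v7 is forced to False.
The remaining clauses are satisfied by v5 = False, v8 = True, v9 = True.
Check each clause:
  1. (v5 OR v8 OR NOT v7) — v8 is true.
  2. (v4 OR NOT v7) — NOT v7 is true.
  3. (NOT v5 OR v3) — v3 is true.
  4. (NOT v3 OR NOT v6 OR v2) — NOT v6 is true.
  5. (NOT v1 OR NOT v3 OR NOT v2) — NOT v2 is true.
  6. (NOT v5 OR NOT v6) — NOT v6 is true.
  7. (v8 OR v5 OR v7) — v8 is true.
  8. (v8 OR NOT v6) — v8 is true.
  9. (v4 OR NOT v3 OR NOT v1) — NOT v1 is true.
  10. (v3 OR v5) — v3 is true.
  11. (v5 OR v8) — v8 is true.
  12. (v3 OR NOT v2 OR NOT v9) — v3 is true.
  13. (NOT v5 OR NOT v6 OR NOT v9) — NOT v6 is true.
  14. (v8 OR NOT v5 OR v6) — v8 is true.
  15. (NOT v2 OR NOT v8 OR v7) — NOT v2 is true.
  16. (v9 OR NOT v8 OR NOT v5) — v9 is true.
  17. (NOT v4 OR NOT v8) — NOT v4 is true.
  18. (NOT v6 OR v7) — NOT v6 is true.
  19. (v3 OR NOT v6 OR NOT v5) — NOT v6 is true.
  20. (NOT v6 OR NOT v9 OR v3) — NOT v6 is true.

v1=False, v2=False, v3=True, v4=False, v5=False, v6=False, v7=False, v8=True, v9=True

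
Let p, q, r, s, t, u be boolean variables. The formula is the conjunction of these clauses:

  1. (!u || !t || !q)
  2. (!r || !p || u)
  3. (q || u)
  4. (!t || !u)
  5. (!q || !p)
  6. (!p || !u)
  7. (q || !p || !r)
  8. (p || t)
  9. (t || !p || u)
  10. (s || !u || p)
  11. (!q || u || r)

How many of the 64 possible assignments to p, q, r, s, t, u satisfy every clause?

2

Satisfying assignments:
  p=F q=T r=T s=F t=T u=F
  p=F q=T r=T s=T t=T u=F
Count: 2.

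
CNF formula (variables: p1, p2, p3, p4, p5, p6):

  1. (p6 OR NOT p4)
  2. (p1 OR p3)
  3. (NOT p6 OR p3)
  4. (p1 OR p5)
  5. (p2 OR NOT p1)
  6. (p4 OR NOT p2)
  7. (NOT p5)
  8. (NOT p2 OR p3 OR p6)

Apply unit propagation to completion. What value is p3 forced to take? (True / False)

Unit clause (NOT p5) sets p5 = False.
(p5 OR p1): since p5 = False, the clause reduces to (p1). p1 = True.
From (NOT p1 OR p2) and p1 = True: p2 = True.
From (NOT p2 OR p4) and p2 = True: p4 = True.
In (NOT p4 OR p6), NOT p4 is now false; p6 must hold, so p6 = True.
In (NOT p6 OR p3), NOT p6 is now false; p3 must hold, so p3 = True.

True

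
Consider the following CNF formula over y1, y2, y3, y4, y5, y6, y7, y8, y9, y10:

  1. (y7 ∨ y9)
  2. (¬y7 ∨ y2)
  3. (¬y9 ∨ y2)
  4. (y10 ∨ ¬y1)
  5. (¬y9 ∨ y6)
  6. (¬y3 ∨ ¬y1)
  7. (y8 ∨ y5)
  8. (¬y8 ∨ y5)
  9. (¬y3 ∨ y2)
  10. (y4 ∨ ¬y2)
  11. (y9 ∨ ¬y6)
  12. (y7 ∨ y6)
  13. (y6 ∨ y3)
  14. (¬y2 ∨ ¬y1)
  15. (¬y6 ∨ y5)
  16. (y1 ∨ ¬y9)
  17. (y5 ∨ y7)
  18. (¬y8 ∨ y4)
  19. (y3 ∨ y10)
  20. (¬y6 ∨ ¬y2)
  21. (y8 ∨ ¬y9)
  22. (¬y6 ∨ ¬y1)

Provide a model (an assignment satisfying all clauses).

y1=False, y2=True, y3=True, y4=True, y5=True, y6=False, y7=True, y8=True, y9=False, y10=True

Check each clause:
  1. (y7 ∨ y9) — y7 is true.
  2. (¬y7 ∨ y2) — y2 is true.
  3. (¬y9 ∨ y2) — y2 is true.
  4. (¬y1 ∨ y10) — y10 is true.
  5. (y6 ∨ ¬y9) — ¬y9 is true.
  6. (¬y3 ∨ ¬y1) — ¬y1 is true.
  7. (y5 ∨ y8) — y8 is true.
  8. (¬y8 ∨ y5) — y5 is true.
  9. (y2 ∨ ¬y3) — y2 is true.
  10. (¬y2 ∨ y4) — y4 is true.
  11. (y9 ∨ ¬y6) — ¬y6 is true.
  12. (y6 ∨ y7) — y7 is true.
  13. (y6 ∨ y3) — y3 is true.
  14. (¬y1 ∨ ¬y2) — ¬y1 is true.
  15. (y5 ∨ ¬y6) — ¬y6 is true.
  16. (¬y9 ∨ y1) — ¬y9 is true.
  17. (y7 ∨ y5) — y5 is true.
  18. (y4 ∨ ¬y8) — y4 is true.
  19. (y3 ∨ y10) — y10 is true.
  20. (¬y6 ∨ ¬y2) — ¬y6 is true.
  21. (¬y9 ∨ y8) — y8 is true.
  22. (¬y6 ∨ ¬y1) — ¬y6 is true.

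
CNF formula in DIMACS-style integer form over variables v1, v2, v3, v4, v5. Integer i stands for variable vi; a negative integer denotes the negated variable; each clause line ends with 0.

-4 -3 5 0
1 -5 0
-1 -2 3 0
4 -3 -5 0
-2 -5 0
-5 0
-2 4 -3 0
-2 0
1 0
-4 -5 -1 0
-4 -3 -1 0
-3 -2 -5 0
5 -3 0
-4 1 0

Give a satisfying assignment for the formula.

(~v5) is a unit clause, so v5 = False.
The clause (~v2) is unit: v2 must be False.
The clause (v1) is unit: v1 must be True.
Unit propagation: (~v3) forces v3 = False.
v4 is now unconstrained; take v4 = False.
Check each clause:
  1. (~v4 | ~v3 | v5) — ~v3 is true.
  2. (~v5 | v1) — v1 is true.
  3. (~v2 | v3 | ~v1) — ~v2 is true.
  4. (~v3 | v4 | ~v5) — ~v5 is true.
  5. (~v5 | ~v2) — ~v5 is true.
  6. (~v5) — ~v5 is true.
  7. (~v3 | ~v2 | v4) — ~v3 is true.
  8. (~v2) — ~v2 is true.
  9. (v1) — v1 is true.
  10. (~v1 | ~v4 | ~v5) — ~v5 is true.
  11. (~v1 | ~v3 | ~v4) — ~v4 is true.
  12. (~v3 | ~v5 | ~v2) — ~v5 is true.
  13. (~v3 | v5) — ~v3 is true.
  14. (~v4 | v1) — v1 is true.

v1=True, v2=False, v3=False, v4=False, v5=False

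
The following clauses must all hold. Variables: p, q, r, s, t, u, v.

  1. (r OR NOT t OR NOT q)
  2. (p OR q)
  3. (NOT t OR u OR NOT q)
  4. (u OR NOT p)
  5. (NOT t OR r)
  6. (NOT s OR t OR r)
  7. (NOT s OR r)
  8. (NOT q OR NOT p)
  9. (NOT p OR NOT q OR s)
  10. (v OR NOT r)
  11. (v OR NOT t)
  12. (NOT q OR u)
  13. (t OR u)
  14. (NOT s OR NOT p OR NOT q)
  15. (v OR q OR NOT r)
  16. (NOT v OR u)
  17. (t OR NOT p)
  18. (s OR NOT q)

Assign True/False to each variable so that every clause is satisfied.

u occurs only positively in the remaining clauses — set u = True.
Branch on p: take p = True.
  then q is forced to False.
  then t is forced to True.
  then r is forced to True.
  then v is forced to True.
s is now unconstrained; take s = True.

p = True, q = False, r = True, s = True, t = True, u = True, v = True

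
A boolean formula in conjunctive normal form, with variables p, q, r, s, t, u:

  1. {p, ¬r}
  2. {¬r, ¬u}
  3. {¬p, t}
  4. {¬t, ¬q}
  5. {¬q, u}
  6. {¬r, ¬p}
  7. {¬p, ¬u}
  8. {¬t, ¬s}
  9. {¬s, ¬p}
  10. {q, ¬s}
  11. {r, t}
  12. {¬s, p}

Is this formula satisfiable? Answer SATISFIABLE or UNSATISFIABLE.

SATISFIABLE

s occurs only negated in the remaining clauses — set s = False.
Set p = True and propagate.
  then t is forced to True.
  then q is forced to False.
  then r is forced to False.
  then u is forced to False.
So p = T  q = F  r = F  s = F  t = T  u = F is a satisfying assignment.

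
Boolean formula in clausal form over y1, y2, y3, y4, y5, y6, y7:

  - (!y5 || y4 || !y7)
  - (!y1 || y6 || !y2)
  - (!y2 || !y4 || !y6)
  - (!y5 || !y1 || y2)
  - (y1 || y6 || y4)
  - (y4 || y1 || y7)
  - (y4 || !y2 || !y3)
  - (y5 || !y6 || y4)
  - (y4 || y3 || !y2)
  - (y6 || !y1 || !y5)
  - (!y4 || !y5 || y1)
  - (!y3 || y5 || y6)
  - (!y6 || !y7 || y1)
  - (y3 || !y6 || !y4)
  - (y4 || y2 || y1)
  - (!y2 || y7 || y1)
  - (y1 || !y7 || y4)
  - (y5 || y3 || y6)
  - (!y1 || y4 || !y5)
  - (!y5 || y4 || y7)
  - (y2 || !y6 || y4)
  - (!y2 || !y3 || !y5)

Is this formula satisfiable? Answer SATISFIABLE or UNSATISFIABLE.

SATISFIABLE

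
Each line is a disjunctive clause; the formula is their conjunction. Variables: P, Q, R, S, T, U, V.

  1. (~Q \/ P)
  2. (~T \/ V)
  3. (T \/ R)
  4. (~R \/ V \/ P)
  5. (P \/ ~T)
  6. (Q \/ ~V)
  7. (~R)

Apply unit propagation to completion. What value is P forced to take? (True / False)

True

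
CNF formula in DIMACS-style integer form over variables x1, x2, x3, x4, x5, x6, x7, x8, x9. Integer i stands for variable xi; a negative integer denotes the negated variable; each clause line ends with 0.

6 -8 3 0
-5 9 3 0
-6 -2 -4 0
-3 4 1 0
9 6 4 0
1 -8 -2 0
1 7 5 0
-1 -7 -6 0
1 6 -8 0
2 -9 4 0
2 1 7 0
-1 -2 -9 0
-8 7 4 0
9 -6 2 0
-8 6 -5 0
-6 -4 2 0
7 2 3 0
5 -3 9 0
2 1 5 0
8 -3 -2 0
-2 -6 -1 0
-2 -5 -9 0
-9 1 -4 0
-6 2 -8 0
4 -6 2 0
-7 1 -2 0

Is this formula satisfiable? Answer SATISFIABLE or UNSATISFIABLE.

SATISFIABLE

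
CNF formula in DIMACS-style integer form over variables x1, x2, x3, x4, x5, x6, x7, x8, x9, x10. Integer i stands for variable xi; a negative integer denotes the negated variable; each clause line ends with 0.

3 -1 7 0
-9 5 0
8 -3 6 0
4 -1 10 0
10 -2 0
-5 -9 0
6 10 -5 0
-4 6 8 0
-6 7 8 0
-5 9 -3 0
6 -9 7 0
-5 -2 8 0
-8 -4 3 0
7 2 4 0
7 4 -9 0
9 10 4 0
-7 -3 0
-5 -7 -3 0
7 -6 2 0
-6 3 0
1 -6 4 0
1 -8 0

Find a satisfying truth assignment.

x1=True, x2=False, x3=True, x4=True, x5=False, x6=False, x7=False, x8=True, x9=False, x10=True

Pure literal: x10 appears only positively; assign x10 = True.
Set x1 = True and propagate.
Set x2 = False and propagate.
The remaining clauses are satisfied by x3 = True, x4 = True, x5 = False, x6 = False, x7 = False, x8 = True, x9 = False.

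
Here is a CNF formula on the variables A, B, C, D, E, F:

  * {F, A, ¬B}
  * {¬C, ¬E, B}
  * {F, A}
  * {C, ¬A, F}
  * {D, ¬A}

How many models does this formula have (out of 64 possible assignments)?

Case analysis on A and F:
  A=T, F=T: 7 of the 16 assignments to (B,C,D,E) work.
  A=T, F=F: remaining (B,C,D,E) ∈ {(F,T,T,F); (T,T,T,F); (T,T,T,T)} — 3.
  A=F, F=T: D free; 7 ways for (B,C,E) × 2^1 = 14.
  A=F, F=F: a clause becomes empty — 0.
Total: 7 + 3 + 14 + 0 = 24.

24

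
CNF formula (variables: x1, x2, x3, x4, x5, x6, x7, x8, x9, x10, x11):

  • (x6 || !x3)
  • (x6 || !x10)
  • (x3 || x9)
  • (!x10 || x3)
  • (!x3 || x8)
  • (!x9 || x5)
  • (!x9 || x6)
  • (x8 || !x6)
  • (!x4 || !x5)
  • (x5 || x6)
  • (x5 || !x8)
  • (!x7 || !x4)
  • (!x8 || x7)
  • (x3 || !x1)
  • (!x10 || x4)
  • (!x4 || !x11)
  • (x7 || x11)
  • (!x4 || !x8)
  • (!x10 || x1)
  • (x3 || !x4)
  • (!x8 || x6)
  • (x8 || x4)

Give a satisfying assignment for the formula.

x1 = False, x2 = True, x3 = False, x4 = False, x5 = True, x6 = True, x7 = True, x8 = True, x9 = True, x10 = False, x11 = False

Check each clause:
  1. (!x3 || x6) — !x3 is true.
  2. (!x10 || x6) — !x10 is true.
  3. (x3 || x9) — x9 is true.
  4. (x3 || !x10) — !x10 is true.
  5. (!x3 || x8) — x8 is true.
  6. (!x9 || x5) — x5 is true.
  7. (!x9 || x6) — x6 is true.
  8. (!x6 || x8) — x8 is true.
  9. (!x4 || !x5) — !x4 is true.
  10. (x5 || x6) — x5 is true.
  11. (!x8 || x5) — x5 is true.
  12. (!x4 || !x7) — !x4 is true.
  13. (x7 || !x8) — x7 is true.
  14. (x3 || !x1) — !x1 is true.
  15. (x4 || !x10) — !x10 is true.
  16. (!x11 || !x4) — !x4 is true.
  17. (x11 || x7) — x7 is true.
  18. (!x8 || !x4) — !x4 is true.
  19. (x1 || !x10) — !x10 is true.
  20. (x3 || !x4) — !x4 is true.
  21. (x6 || !x8) — x6 is true.
  22. (x8 || x4) — x8 is true.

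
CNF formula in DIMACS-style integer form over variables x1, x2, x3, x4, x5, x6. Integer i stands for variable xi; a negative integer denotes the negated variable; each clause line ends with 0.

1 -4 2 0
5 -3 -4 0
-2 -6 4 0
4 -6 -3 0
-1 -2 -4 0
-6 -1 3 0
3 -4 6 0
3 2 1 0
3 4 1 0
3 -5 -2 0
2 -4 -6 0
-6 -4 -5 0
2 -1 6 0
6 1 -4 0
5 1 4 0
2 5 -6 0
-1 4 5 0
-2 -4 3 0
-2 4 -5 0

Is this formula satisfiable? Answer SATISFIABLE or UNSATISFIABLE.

SATISFIABLE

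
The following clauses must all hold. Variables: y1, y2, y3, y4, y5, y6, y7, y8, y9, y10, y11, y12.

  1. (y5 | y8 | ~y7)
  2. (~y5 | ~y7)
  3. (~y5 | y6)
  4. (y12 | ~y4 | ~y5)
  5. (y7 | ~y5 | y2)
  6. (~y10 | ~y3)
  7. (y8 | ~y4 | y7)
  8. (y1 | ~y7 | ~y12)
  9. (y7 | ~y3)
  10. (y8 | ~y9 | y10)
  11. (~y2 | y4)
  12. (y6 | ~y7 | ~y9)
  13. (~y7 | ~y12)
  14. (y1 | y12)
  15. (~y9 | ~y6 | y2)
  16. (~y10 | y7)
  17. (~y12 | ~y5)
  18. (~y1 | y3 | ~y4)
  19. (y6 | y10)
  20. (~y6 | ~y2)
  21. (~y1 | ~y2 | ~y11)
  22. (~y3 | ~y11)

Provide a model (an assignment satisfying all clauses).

y1 = True, y2 = False, y3 = False, y4 = False, y5 = False, y6 = True, y7 = True, y8 = True, y9 = False, y10 = False, y11 = False, y12 = False

Check each clause:
  1. (y8 | ~y7 | y5) — y8 is true.
  2. (~y5 | ~y7) — ~y5 is true.
  3. (~y5 | y6) — ~y5 is true.
  4. (y12 | ~y4 | ~y5) — ~y5 is true.
  5. (y2 | ~y5 | y7) — ~y5 is true.
  6. (~y10 | ~y3) — ~y3 is true.
  7. (y8 | y7 | ~y4) — y8 is true.
  8. (~y12 | y1 | ~y7) — ~y12 is true.
  9. (~y3 | y7) — ~y3 is true.
  10. (y8 | y10 | ~y9) — y8 is true.
  11. (~y2 | y4) — ~y2 is true.
  12. (~y7 | y6 | ~y9) — y6 is true.
  13. (~y12 | ~y7) — ~y12 is true.
  14. (y12 | y1) — y1 is true.
  15. (~y9 | ~y6 | y2) — ~y9 is true.
  16. (y7 | ~y10) — ~y10 is true.
  17. (~y5 | ~y12) — ~y5 is true.
  18. (~y1 | ~y4 | y3) — ~y4 is true.
  19. (y10 | y6) — y6 is true.
  20. (~y2 | ~y6) — ~y2 is true.
  21. (~y11 | ~y1 | ~y2) — ~y11 is true.
  22. (~y3 | ~y11) — ~y11 is true.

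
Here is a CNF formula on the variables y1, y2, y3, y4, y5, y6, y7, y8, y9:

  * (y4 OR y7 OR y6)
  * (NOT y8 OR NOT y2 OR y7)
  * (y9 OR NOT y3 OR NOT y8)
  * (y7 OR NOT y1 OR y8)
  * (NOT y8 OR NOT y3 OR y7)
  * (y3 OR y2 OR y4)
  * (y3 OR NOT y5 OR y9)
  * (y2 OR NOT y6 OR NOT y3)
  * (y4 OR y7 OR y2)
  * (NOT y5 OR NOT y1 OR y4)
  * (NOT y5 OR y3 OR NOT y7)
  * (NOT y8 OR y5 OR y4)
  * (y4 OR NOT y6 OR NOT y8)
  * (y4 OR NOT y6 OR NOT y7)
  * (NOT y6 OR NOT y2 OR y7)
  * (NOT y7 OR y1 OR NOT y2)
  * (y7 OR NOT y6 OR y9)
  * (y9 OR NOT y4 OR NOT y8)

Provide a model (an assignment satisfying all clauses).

y9 occurs only positively in the remaining clauses — set y9 = True.
Try y1 = False.
Try y2 = False.
Try y3 = False.
  then y4 is forced to True.
For the remaining variables, y5 = False, y6 = False, y7 = True, y8 = True works.
Check each clause:
  1. (y4 OR y6 OR y7) — y4 is true.
  2. (NOT y8 OR NOT y2 OR y7) — NOT y2 is true.
  3. (NOT y3 OR NOT y8 OR y9) — y9 is true.
  4. (NOT y1 OR y8 OR y7) — y8 is true.
  5. (NOT y8 OR NOT y3 OR y7) — NOT y3 is true.
  6. (y3 OR y4 OR y2) — y4 is true.
  7. (NOT y5 OR y3 OR y9) — y9 is true.
  8. (NOT y3 OR y2 OR NOT y6) — NOT y6 is true.
  9. (y2 OR y7 OR y4) — y4 is true.
  10. (NOT y5 OR NOT y1 OR y4) — NOT y5 is true.
  11. (NOT y5 OR NOT y7 OR y3) — NOT y5 is true.
  12. (y5 OR NOT y8 OR y4) — y4 is true.
  13. (NOT y8 OR NOT y6 OR y4) — NOT y6 is true.
  14. (NOT y6 OR NOT y7 OR y4) — NOT y6 is true.
  15. (y7 OR NOT y6 OR NOT y2) — NOT y6 is true.
  16. (NOT y7 OR NOT y2 OR y1) — NOT y2 is true.
  17. (y7 OR NOT y6 OR y9) — y9 is true.
  18. (NOT y8 OR NOT y4 OR y9) — y9 is true.

y1 = 0, y2 = 0, y3 = 0, y4 = 1, y5 = 0, y6 = 0, y7 = 1, y8 = 1, y9 = 1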